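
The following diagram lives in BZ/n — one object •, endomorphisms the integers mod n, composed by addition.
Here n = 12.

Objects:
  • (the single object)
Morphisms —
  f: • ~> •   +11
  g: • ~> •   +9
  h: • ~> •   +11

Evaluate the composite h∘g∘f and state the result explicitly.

Answer: +7

Derivation:
  0 +11≡11 +9≡8 +11≡7  (mod 12)
composite: +7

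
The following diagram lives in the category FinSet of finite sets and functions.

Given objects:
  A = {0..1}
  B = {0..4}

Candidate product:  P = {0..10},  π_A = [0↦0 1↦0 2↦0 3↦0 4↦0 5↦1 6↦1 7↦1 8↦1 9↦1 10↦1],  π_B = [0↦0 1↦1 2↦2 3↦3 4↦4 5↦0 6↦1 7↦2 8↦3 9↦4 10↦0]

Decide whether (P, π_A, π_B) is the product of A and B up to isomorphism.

|A|·|B| = 2·5 = 10;  |P| = 11
  → cardinalities differ; no bijection possible.

Answer: NOT A VALID PRODUCT — |P|=11 ≠ |A|·|B|=10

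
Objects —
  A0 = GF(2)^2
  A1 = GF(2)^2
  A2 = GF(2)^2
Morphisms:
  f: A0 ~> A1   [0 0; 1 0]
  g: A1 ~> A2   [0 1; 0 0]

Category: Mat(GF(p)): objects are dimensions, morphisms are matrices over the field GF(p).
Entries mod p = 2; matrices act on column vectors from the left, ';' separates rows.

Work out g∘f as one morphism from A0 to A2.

  e0=⟨1,0⟩ f~>⟨0,1⟩ g~>⟨1,0⟩
  e1=⟨0,1⟩ f~>⟨0,0⟩ g~>⟨0,0⟩
result: [1 0; 0 0]

Answer: [1 0; 0 0]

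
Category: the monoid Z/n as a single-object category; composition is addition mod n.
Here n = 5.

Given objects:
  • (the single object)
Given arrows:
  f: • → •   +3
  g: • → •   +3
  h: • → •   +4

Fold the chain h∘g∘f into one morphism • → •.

Answer: +0

Derivation:
  0 +3≡3 +3≡1 +4≡0  (mod 5)
⟦path⟧: +0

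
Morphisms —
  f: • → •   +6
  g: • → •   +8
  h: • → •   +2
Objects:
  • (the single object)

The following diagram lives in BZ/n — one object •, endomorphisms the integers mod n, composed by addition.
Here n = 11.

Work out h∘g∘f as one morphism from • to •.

  0 +6≡6 +8≡3 +2≡5  (mod 11)
result: +5

Answer: +5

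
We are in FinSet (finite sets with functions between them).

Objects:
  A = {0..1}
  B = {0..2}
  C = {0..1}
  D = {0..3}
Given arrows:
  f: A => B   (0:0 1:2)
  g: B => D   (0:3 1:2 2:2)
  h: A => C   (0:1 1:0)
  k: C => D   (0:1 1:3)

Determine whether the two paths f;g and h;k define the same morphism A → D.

Answer: DOES NOT COMMUTE

Derivation:
Path 1 = f;g:
  0 f=>0 g=>3
  1 f=>2 g=>2
  ⟦path⟧₁ = (0:3 1:2)
Path 2 = h;k:
  0 h=>1 k=>3
  1 h=>0 k=>1
  ⟦path⟧₂ = (0:3 1:1)
Equal? NO — does not commute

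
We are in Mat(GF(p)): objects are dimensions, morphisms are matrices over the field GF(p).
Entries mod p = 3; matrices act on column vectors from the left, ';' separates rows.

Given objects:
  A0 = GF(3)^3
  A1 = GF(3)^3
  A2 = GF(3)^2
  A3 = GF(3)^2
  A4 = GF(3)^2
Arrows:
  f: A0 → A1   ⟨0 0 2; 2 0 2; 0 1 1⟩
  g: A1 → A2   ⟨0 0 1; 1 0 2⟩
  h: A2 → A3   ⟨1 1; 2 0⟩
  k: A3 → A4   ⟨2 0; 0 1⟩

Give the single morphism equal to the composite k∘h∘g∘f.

Answer: ⟨0 0 1; 0 2 2⟩

Trace:
  e0=⟨1,0,0⟩ f→⟨0,2,0⟩ g→⟨0,0⟩ h→⟨0,0⟩ k→⟨0,0⟩
  e1=⟨0,1,0⟩ f→⟨0,0,1⟩ g→⟨1,2⟩ h→⟨0,2⟩ k→⟨0,2⟩
  e2=⟨0,0,1⟩ f→⟨2,2,1⟩ g→⟨1,1⟩ h→⟨2,2⟩ k→⟨1,2⟩
⟦path⟧: ⟨0 0 1; 0 2 2⟩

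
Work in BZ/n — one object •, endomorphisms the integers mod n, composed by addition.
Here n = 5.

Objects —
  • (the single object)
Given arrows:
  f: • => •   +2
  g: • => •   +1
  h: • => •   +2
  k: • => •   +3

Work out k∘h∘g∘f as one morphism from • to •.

  0 +2≡2 +1≡3 +2≡0 +3≡3  (mod 5)
result: +3

Answer: +3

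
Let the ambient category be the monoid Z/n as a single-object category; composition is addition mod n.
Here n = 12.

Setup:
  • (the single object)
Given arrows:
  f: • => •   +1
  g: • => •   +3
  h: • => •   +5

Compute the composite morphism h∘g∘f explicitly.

Answer: +9

Derivation:
  0 +1≡1 +3≡4 +5≡9  (mod 12)
result: +9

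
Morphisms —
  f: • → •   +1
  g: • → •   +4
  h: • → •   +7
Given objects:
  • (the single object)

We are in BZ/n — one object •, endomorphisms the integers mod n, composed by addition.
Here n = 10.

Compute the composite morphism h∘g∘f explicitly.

  0 +1≡1 +4≡5 +7≡2  (mod 10)
composite: +2

Answer: +2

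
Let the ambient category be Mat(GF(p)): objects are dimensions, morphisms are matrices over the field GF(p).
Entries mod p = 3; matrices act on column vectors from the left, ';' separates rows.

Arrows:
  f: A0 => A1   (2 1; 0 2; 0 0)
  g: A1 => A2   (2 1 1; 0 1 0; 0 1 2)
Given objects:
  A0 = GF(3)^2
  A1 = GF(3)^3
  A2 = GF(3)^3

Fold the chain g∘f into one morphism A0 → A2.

Answer: (1 1; 0 2; 0 2)

Derivation:
  e0=[1,0] f=>[2,0,0] g=>[1,0,0]
  e1=[0,1] f=>[1,2,0] g=>[1,2,2]
composite: (1 1; 0 2; 0 2)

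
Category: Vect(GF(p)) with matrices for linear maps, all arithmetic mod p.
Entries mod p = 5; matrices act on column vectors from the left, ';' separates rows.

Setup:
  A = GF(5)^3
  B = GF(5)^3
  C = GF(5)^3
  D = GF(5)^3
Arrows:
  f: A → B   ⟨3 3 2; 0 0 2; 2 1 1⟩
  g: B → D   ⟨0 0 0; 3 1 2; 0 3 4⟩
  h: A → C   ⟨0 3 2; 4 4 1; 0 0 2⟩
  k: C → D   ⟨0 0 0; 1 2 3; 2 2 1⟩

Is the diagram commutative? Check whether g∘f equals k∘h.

Path 1 = f;g:
  e0=⟨1,0,0⟩ f→⟨3,0,2⟩ g→⟨0,3,3⟩
  e1=⟨0,1,0⟩ f→⟨3,0,1⟩ g→⟨0,1,4⟩
  e2=⟨0,0,1⟩ f→⟨2,2,1⟩ g→⟨0,0,0⟩
  ⟦path⟧₁ = ⟨0 0 0; 3 1 0; 3 4 0⟩
Path 2 = h;k:
  e0=⟨1,0,0⟩ h→⟨0,4,0⟩ k→⟨0,3,3⟩
  e1=⟨0,1,0⟩ h→⟨3,4,0⟩ k→⟨0,1,4⟩
  e2=⟨0,0,1⟩ h→⟨2,1,2⟩ k→⟨0,0,3⟩
  ⟦path⟧₂ = ⟨0 0 0; 3 1 0; 3 4 3⟩
Equal? distinct morphisms ✗

Answer: DOES NOT COMMUTE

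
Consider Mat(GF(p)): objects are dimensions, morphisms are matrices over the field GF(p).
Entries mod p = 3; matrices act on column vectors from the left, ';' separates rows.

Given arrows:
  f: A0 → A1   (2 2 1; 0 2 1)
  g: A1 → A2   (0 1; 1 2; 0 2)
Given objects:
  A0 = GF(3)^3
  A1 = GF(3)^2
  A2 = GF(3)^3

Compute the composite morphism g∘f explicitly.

Answer: (0 2 1; 2 0 0; 0 1 2)

Work:
  e0=⟨1,0,0⟩ f→⟨2,0⟩ g→⟨0,2,0⟩
  e1=⟨0,1,0⟩ f→⟨2,2⟩ g→⟨2,0,1⟩
  e2=⟨0,0,1⟩ f→⟨1,1⟩ g→⟨1,0,2⟩
composite: (0 2 1; 2 0 0; 0 1 2)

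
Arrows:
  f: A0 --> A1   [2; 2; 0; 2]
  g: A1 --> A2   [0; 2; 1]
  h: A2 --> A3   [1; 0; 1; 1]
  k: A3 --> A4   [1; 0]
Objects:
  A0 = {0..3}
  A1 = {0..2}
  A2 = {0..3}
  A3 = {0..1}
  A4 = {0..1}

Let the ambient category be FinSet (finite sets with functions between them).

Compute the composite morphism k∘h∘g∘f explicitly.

  0 f-->2 g-->1 h-->0 k-->1
  1 f-->2 g-->1 h-->0 k-->1
  2 f-->0 g-->0 h-->1 k-->0
  3 f-->2 g-->1 h-->0 k-->1
result: [1; 1; 0; 1]

Answer: [1; 1; 0; 1]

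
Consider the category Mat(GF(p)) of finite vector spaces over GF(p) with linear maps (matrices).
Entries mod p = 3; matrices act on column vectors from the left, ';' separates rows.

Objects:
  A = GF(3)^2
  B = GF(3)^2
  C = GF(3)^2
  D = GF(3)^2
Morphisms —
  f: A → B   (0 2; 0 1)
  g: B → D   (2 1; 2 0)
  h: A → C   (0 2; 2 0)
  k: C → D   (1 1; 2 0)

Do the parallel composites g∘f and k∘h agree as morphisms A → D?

Answer: DOES NOT COMMUTE

Trace:
1) trace f;g:
  e0=⟨1,0⟩ f→⟨0,0⟩ g→⟨0,0⟩
  e1=⟨0,1⟩ f→⟨2,1⟩ g→⟨2,1⟩
  result₁ = (0 2; 0 1)
2) trace h;k:
  e0=⟨1,0⟩ h→⟨0,2⟩ k→⟨2,0⟩
  e1=⟨0,1⟩ h→⟨2,0⟩ k→⟨2,1⟩
  result₂ = (2 2; 0 1)
Equal? NO — does not commute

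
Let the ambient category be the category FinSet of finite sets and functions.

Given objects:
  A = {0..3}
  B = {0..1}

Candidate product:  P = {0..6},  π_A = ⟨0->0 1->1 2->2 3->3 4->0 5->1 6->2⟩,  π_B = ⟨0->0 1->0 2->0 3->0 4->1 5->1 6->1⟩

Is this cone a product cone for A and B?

|A|·|B| = 4·2 = 8;  |P| = 7
  → cardinalities differ; no bijection possible.

Answer: NOT A VALID PRODUCT — |P|=7 ≠ |A|·|B|=8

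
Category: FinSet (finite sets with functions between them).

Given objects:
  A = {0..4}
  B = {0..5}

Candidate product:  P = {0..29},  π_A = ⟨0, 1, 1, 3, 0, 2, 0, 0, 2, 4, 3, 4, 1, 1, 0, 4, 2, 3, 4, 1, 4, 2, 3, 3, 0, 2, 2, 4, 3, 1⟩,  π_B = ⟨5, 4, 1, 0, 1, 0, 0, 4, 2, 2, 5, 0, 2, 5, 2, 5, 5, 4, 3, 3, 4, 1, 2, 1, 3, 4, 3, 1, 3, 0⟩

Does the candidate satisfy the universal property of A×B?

Answer: VALID PRODUCT

Derivation:
|A|·|B| = 5·6 = 30;  |P| = 30
Check the pairing map k ↦ (π_A(k), π_B(k)):
  0 ↦ (0,5)
  1 ↦ (1,4)
  2 ↦ (1,1)
  3 ↦ (3,0)
  4 ↦ (0,1)
  5 ↦ (2,0)
  6 ↦ (0,0)
  7 ↦ (0,4)
  8 ↦ (2,2)
  9 ↦ (4,2)
  10 ↦ (3,5)
  11 ↦ (4,0)
  12 ↦ (1,2)
  13 ↦ (1,5)
  14 ↦ (0,2)
  15 ↦ (4,5)
  16 ↦ (2,5)
  17 ↦ (3,4)
  18 ↦ (4,3)
  19 ↦ (1,3)
  20 ↦ (4,4)
  21 ↦ (2,1)
  22 ↦ (3,2)
  23 ↦ (3,1)
  24 ↦ (0,3)
  25 ↦ (2,4)
  26 ↦ (2,3)
  27 ↦ (4,1)
  28 ↦ (3,3)
  29 ↦ (1,0)
distinct pairs in image: 30 / 30 needed
  → bijection onto A×B; projections well-typed.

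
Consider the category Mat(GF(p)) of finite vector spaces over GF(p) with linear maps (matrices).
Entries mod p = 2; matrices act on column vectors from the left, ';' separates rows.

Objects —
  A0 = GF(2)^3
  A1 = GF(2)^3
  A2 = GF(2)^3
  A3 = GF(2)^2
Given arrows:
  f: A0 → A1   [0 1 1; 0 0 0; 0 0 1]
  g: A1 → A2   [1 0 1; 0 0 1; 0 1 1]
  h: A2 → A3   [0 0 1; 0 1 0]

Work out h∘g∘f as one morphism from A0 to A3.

Answer: [0 0 1; 0 0 1]

Trace:
  e0=⟨1,0,0⟩ f→⟨0,0,0⟩ g→⟨0,0,0⟩ h→⟨0,0⟩
  e1=⟨0,1,0⟩ f→⟨1,0,0⟩ g→⟨1,0,0⟩ h→⟨0,0⟩
  e2=⟨0,0,1⟩ f→⟨1,0,1⟩ g→⟨0,1,1⟩ h→⟨1,1⟩
composite: [0 0 1; 0 0 1]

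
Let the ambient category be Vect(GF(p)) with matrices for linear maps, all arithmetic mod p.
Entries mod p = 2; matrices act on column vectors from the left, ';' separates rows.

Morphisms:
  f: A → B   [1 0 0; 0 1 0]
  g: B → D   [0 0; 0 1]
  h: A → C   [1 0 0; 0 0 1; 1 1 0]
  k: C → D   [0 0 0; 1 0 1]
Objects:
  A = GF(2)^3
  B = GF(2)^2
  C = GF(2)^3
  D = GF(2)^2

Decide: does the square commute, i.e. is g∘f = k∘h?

Answer: COMMUTES

Work:
1) trace f;g:
  e0=[1,0,0] f→[1,0] g→[0,0]
  e1=[0,1,0] f→[0,1] g→[0,1]
  e2=[0,0,1] f→[0,0] g→[0,0]
  result₁ = [0 0 0; 0 1 0]
2) trace h;k:
  e0=[1,0,0] h→[1,0,1] k→[0,0]
  e1=[0,1,0] h→[0,0,1] k→[0,1]
  e2=[0,0,1] h→[0,1,0] k→[0,0]
  result₂ = [0 0 0; 0 1 0]
Equal? equal; square commutes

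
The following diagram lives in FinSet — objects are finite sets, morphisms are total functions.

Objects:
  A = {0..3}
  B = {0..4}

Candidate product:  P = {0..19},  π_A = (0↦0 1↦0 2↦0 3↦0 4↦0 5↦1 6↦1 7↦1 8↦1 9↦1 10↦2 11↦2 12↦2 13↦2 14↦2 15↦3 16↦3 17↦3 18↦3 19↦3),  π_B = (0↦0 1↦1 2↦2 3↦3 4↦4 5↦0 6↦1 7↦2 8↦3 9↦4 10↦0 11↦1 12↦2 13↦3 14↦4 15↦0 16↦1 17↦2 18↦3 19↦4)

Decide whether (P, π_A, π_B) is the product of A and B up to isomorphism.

Answer: VALID PRODUCT

Work:
|A|·|B| = 4·5 = 20;  |P| = 20
Check the pairing map k ↦ (π_A(k), π_B(k)):
  0 ↦ (0,0)
  1 ↦ (0,1)
  2 ↦ (0,2)
  3 ↦ (0,3)
  4 ↦ (0,4)
  5 ↦ (1,0)
  6 ↦ (1,1)
  7 ↦ (1,2)
  8 ↦ (1,3)
  9 ↦ (1,4)
  10 ↦ (2,0)
  11 ↦ (2,1)
  12 ↦ (2,2)
  13 ↦ (2,3)
  14 ↦ (2,4)
  15 ↦ (3,0)
  16 ↦ (3,1)
  17 ↦ (3,2)
  18 ↦ (3,3)
  19 ↦ (3,4)
distinct pairs in image: 20 / 20 needed
  → bijection onto A×B; projections well-typed.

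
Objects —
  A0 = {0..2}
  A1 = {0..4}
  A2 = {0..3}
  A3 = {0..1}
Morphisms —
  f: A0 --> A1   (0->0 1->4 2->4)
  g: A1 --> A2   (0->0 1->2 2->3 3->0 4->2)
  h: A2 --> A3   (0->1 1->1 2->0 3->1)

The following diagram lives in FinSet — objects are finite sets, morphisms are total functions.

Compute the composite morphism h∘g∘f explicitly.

  0 f-->0 g-->0 h-->1
  1 f-->4 g-->2 h-->0
  2 f-->4 g-->2 h-->0
result: (0->1 1->0 2->0)

Answer: (0->1 1->0 2->0)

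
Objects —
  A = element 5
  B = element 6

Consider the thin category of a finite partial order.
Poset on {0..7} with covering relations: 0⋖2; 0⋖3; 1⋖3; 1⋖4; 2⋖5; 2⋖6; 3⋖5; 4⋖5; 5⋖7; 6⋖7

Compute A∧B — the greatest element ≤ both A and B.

Answer: A∧B = 2

Trace:
Lower bounds of A=5 and B=6: {0,2}
  0 <= 2
  2 <= 2
glb = 2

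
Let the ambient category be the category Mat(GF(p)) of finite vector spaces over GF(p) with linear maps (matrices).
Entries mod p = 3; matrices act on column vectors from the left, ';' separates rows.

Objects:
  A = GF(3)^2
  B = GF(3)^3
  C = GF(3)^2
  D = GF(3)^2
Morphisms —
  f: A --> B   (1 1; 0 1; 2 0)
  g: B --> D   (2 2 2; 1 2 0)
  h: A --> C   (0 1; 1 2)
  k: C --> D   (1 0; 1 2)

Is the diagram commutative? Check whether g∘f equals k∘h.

Answer: DOES NOT COMMUTE

Derivation:
Along f;g (path 1):
  e0=⟨1,0⟩ f-->⟨1,0,2⟩ g-->⟨0,1⟩
  e1=⟨0,1⟩ f-->⟨1,1,0⟩ g-->⟨1,0⟩
  composite₁ = (0 1; 1 0)
Along h;k (path 2):
  e0=⟨1,0⟩ h-->⟨0,1⟩ k-->⟨0,2⟩
  e1=⟨0,1⟩ h-->⟨1,2⟩ k-->⟨1,2⟩
  composite₂ = (0 1; 2 2)
Equal? distinct morphisms ✗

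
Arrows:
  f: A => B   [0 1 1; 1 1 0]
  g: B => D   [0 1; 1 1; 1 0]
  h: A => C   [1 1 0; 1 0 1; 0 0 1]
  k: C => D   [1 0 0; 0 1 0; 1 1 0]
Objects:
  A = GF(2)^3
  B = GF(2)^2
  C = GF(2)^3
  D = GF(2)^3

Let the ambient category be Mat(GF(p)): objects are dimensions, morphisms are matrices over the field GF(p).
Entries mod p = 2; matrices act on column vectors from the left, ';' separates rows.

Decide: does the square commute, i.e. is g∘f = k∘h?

Path 1 = f;g:
  e0=⟨1,0,0⟩ f=>⟨0,1⟩ g=>⟨1,1,0⟩
  e1=⟨0,1,0⟩ f=>⟨1,1⟩ g=>⟨1,0,1⟩
  e2=⟨0,0,1⟩ f=>⟨1,0⟩ g=>⟨0,1,1⟩
  composite₁ = [1 1 0; 1 0 1; 0 1 1]
Path 2 = h;k:
  e0=⟨1,0,0⟩ h=>⟨1,1,0⟩ k=>⟨1,1,0⟩
  e1=⟨0,1,0⟩ h=>⟨1,0,0⟩ k=>⟨1,0,1⟩
  e2=⟨0,0,1⟩ h=>⟨0,1,1⟩ k=>⟨0,1,1⟩
  composite₂ = [1 1 0; 1 0 1; 0 1 1]
Equal? YES — commutes

Answer: COMMUTES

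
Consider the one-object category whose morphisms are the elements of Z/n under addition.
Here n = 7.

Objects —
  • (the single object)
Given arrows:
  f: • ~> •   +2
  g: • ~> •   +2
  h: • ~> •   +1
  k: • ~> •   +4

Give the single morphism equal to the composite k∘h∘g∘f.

  0 +2≡2 +2≡4 +1≡5 +4≡2  (mod 7)
result: +2

Answer: +2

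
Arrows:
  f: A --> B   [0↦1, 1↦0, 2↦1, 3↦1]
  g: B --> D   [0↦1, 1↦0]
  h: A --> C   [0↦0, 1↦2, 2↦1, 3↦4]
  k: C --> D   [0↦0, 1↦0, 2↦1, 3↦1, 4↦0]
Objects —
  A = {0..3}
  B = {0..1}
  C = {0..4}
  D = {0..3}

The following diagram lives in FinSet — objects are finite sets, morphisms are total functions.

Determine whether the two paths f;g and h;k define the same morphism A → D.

Answer: COMMUTES

Work:
Path 1 = f;g:
  0 f-->1 g-->0
  1 f-->0 g-->1
  2 f-->1 g-->0
  3 f-->1 g-->0
  composite₁ = [0↦0, 1↦1, 2↦0, 3↦0]
Path 2 = h;k:
  0 h-->0 k-->0
  1 h-->2 k-->1
  2 h-->1 k-->0
  3 h-->4 k-->0
  composite₂ = [0↦0, 1↦1, 2↦0, 3↦0]
Equal? YES — commutes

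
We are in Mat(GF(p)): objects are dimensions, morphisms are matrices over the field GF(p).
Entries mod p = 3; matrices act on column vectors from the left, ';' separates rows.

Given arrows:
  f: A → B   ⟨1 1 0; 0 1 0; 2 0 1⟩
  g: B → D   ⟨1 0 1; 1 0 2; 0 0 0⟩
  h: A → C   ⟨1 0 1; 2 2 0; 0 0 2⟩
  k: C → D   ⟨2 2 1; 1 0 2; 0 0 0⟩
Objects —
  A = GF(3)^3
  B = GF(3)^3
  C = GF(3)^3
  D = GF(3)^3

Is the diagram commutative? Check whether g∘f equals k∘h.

Along f;g (path 1):
  e0=⟨1,0,0⟩ f→⟨1,0,2⟩ g→⟨0,2,0⟩
  e1=⟨0,1,0⟩ f→⟨1,1,0⟩ g→⟨1,1,0⟩
  e2=⟨0,0,1⟩ f→⟨0,0,1⟩ g→⟨1,2,0⟩
  composite₁ = ⟨0 1 1; 2 1 2; 0 0 0⟩
Along h;k (path 2):
  e0=⟨1,0,0⟩ h→⟨1,2,0⟩ k→⟨0,1,0⟩
  e1=⟨0,1,0⟩ h→⟨0,2,0⟩ k→⟨1,0,0⟩
  e2=⟨0,0,1⟩ h→⟨1,0,2⟩ k→⟨1,2,0⟩
  composite₂ = ⟨0 1 1; 1 0 2; 0 0 0⟩
Equal? NO — does not commute

Answer: DOES NOT COMMUTE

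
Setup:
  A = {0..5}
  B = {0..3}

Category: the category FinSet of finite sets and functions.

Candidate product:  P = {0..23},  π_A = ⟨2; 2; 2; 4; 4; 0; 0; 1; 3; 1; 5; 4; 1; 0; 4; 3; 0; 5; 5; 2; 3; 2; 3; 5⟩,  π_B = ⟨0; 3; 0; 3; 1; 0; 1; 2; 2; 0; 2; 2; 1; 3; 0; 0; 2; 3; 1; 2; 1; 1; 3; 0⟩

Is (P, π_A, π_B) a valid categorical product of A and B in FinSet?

Answer: NOT A VALID PRODUCT — duplicate pair at indices 0,2

Work:
|A|·|B| = 6·4 = 24;  |P| = 24
Check the pairing map k ↦ (π_A(k), π_B(k)):
  0 : (2,0)
  1 : (2,3)
  2 : (2,0)  ✗ repeats pair of k=0
  3 : (4,3)
  4 : (4,1)
  5 : (0,0)
  6 : (0,1)
  7 : (1,2)
  8 : (3,2)
  9 : (1,0)
  10 : (5,2)
  11 : (4,2)
  12 : (1,1)
  13 : (0,3)
  14 : (4,0)
  15 : (3,0)
  16 : (0,2)
  17 : (5,3)
  18 : (5,1)
  19 : (2,2)
  20 : (3,1)
  21 : (2,1)
  22 : (3,3)
  23 : (5,0)
distinct pairs in image: 23 / 24 needed
  → (2,0) hit at k=0 and k=2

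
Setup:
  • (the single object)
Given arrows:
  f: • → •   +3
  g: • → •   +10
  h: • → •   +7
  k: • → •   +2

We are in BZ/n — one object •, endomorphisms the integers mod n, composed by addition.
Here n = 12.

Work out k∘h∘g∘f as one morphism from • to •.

  0 +3≡3 +10≡1 +7≡8 +2≡10  (mod 12)
⟦path⟧: +10

Answer: +10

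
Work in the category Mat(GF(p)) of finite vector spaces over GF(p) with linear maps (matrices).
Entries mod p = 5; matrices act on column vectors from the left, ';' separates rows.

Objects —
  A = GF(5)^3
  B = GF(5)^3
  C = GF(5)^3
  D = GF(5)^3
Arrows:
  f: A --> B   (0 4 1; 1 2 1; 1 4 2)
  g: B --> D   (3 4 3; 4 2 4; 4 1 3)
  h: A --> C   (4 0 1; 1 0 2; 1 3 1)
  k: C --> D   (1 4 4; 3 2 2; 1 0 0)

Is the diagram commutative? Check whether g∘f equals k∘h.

Along f;g (path 1):
  e0=⟨1,0,0⟩ f-->⟨0,1,1⟩ g-->⟨2,1,4⟩
  e1=⟨0,1,0⟩ f-->⟨4,2,4⟩ g-->⟨2,1,0⟩
  e2=⟨0,0,1⟩ f-->⟨1,1,2⟩ g-->⟨3,4,1⟩
  result₁ = (2 2 3; 1 1 4; 4 0 1)
Along h;k (path 2):
  e0=⟨1,0,0⟩ h-->⟨4,1,1⟩ k-->⟨2,1,4⟩
  e1=⟨0,1,0⟩ h-->⟨0,0,3⟩ k-->⟨2,1,0⟩
  e2=⟨0,0,1⟩ h-->⟨1,2,1⟩ k-->⟨3,4,1⟩
  result₂ = (2 2 3; 1 1 4; 4 0 1)
Equal? equal; square commutes

Answer: COMMUTES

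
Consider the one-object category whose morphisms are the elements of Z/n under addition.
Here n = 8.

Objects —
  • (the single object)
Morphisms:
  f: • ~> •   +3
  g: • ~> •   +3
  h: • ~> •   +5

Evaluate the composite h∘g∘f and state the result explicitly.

Answer: +3

Work:
  0 +3≡3 +3≡6 +5≡3  (mod 8)
composite: +3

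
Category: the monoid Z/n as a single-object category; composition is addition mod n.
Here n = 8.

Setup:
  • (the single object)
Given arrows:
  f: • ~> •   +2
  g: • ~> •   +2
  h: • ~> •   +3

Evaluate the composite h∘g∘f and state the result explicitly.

  0 +2≡2 +2≡4 +3≡7  (mod 8)
composite: +7

Answer: +7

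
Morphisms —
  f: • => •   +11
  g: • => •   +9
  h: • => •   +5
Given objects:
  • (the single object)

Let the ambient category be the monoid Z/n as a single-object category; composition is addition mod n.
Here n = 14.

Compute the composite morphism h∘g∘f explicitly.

Answer: +11

Derivation:
  0 +11≡11 +9≡6 +5≡11  (mod 14)
result: +11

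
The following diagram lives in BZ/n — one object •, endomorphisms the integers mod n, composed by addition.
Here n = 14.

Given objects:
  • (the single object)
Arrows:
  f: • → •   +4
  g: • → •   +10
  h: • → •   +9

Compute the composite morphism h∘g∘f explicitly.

Answer: +9

Work:
  0 +4≡4 +10≡0 +9≡9  (mod 14)
composite: +9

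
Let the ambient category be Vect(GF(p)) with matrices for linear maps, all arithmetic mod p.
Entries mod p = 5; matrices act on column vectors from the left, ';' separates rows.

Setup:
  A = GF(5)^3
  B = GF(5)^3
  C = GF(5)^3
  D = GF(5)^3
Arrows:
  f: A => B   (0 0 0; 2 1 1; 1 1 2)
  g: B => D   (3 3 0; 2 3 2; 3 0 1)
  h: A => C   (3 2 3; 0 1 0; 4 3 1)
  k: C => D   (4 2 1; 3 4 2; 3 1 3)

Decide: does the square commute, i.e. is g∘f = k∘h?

Along f;g (path 1):
  e0=⟨1,0,0⟩ f=>⟨0,2,1⟩ g=>⟨1,3,1⟩
  e1=⟨0,1,0⟩ f=>⟨0,1,1⟩ g=>⟨3,0,1⟩
  e2=⟨0,0,1⟩ f=>⟨0,1,2⟩ g=>⟨3,2,2⟩
  ⟦path⟧₁ = (1 3 3; 3 0 2; 1 1 2)
Along h;k (path 2):
  e0=⟨1,0,0⟩ h=>⟨3,0,4⟩ k=>⟨1,2,1⟩
  e1=⟨0,1,0⟩ h=>⟨2,1,3⟩ k=>⟨3,1,1⟩
  e2=⟨0,0,1⟩ h=>⟨3,0,1⟩ k=>⟨3,1,2⟩
  ⟦path⟧₂ = (1 3 3; 2 1 1; 1 1 2)
Equal? NO — does not commute

Answer: DOES NOT COMMUTE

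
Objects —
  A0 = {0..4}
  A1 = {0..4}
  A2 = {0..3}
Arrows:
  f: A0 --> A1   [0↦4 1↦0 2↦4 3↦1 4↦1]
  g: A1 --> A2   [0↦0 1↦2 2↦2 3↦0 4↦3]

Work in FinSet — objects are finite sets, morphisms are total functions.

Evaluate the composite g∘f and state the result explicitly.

Answer: [0↦3 1↦0 2↦3 3↦2 4↦2]

Derivation:
  0 f-->4 g-->3
  1 f-->0 g-->0
  2 f-->4 g-->3
  3 f-->1 g-->2
  4 f-->1 g-->2
result: [0↦3 1↦0 2↦3 3↦2 4↦2]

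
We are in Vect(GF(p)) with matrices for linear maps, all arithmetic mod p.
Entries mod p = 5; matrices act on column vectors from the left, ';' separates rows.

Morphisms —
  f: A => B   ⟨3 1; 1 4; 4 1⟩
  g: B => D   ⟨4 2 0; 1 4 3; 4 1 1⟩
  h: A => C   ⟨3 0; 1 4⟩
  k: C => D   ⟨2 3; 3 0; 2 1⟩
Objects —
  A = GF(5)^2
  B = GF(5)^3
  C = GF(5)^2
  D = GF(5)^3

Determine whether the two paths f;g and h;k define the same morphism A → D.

Answer: COMMUTES

Trace:
1) trace f;g:
  e0=(1,0) f=>(3,1,4) g=>(4,4,2)
  e1=(0,1) f=>(1,4,1) g=>(2,0,4)
  result₁ = ⟨4 2; 4 0; 2 4⟩
2) trace h;k:
  e0=(1,0) h=>(3,1) k=>(4,4,2)
  e1=(0,1) h=>(0,4) k=>(2,0,4)
  result₂ = ⟨4 2; 4 0; 2 4⟩
Equal? same morphism ✓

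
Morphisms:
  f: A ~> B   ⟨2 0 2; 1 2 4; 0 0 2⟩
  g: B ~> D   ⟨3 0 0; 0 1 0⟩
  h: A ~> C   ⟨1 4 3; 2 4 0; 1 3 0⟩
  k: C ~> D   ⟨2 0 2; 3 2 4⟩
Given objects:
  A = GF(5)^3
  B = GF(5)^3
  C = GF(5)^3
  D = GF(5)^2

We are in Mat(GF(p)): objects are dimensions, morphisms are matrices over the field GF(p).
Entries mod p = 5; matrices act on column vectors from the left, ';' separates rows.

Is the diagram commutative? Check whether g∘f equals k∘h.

1) trace f;g:
  e0=⟨1,0,0⟩ f~>⟨2,1,0⟩ g~>⟨1,1⟩
  e1=⟨0,1,0⟩ f~>⟨0,2,0⟩ g~>⟨0,2⟩
  e2=⟨0,0,1⟩ f~>⟨2,4,2⟩ g~>⟨1,4⟩
  composite₁ = ⟨1 0 1; 1 2 4⟩
2) trace h;k:
  e0=⟨1,0,0⟩ h~>⟨1,2,1⟩ k~>⟨4,1⟩
  e1=⟨0,1,0⟩ h~>⟨4,4,3⟩ k~>⟨4,2⟩
  e2=⟨0,0,1⟩ h~>⟨3,0,0⟩ k~>⟨1,4⟩
  composite₂ = ⟨4 4 1; 1 2 4⟩
Equal? differ; not commutative

Answer: DOES NOT COMMUTE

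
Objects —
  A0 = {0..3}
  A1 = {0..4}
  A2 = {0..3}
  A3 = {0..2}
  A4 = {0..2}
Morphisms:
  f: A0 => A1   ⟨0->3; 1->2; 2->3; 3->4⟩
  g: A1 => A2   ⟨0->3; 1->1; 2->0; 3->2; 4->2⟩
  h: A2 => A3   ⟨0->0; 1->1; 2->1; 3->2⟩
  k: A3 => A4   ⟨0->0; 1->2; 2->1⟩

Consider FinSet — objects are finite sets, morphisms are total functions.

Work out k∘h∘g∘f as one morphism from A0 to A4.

  0 f=>3 g=>2 h=>1 k=>2
  1 f=>2 g=>0 h=>0 k=>0
  2 f=>3 g=>2 h=>1 k=>2
  3 f=>4 g=>2 h=>1 k=>2
⟦path⟧: ⟨0->2; 1->0; 2->2; 3->2⟩

Answer: ⟨0->2; 1->0; 2->2; 3->2⟩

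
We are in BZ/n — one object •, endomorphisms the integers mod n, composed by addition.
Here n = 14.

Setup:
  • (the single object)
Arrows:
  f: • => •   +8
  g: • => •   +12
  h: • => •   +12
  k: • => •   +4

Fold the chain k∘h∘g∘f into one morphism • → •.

  0 +8≡8 +12≡6 +12≡4 +4≡8  (mod 14)
result: +8

Answer: +8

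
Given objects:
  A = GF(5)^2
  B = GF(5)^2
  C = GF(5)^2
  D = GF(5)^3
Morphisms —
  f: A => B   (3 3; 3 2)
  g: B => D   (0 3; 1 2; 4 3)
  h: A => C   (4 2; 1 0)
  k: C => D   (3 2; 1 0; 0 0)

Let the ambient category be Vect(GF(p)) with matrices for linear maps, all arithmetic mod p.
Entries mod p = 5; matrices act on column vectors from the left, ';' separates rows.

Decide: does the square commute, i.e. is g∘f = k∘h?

Along f;g (path 1):
  e0=[1,0] f=>[3,3] g=>[4,4,1]
  e1=[0,1] f=>[3,2] g=>[1,2,3]
  composite₁ = (4 1; 4 2; 1 3)
Along h;k (path 2):
  e0=[1,0] h=>[4,1] k=>[4,4,0]
  e1=[0,1] h=>[2,0] k=>[1,2,0]
  composite₂ = (4 1; 4 2; 0 0)
Equal? distinct morphisms ✗

Answer: DOES NOT COMMUTE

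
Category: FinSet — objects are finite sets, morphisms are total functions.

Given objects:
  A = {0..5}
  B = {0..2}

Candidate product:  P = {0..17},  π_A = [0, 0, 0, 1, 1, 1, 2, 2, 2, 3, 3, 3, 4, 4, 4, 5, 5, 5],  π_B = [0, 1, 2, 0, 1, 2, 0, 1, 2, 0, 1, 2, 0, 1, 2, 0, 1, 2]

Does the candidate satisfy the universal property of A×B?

|A|·|B| = 6·3 = 18;  |P| = 18
Check the pairing map k ↦ (π_A(k), π_B(k)):
  0 ↦ (0,0)
  1 ↦ (0,1)
  2 ↦ (0,2)
  3 ↦ (1,0)
  4 ↦ (1,1)
  5 ↦ (1,2)
  6 ↦ (2,0)
  7 ↦ (2,1)
  8 ↦ (2,2)
  9 ↦ (3,0)
  10 ↦ (3,1)
  11 ↦ (3,2)
  12 ↦ (4,0)
  13 ↦ (4,1)
  14 ↦ (4,2)
  15 ↦ (5,0)
  16 ↦ (5,1)
  17 ↦ (5,2)
distinct pairs in image: 18 / 18 needed
  → bijection onto A×B; projections well-typed.

Answer: VALID PRODUCT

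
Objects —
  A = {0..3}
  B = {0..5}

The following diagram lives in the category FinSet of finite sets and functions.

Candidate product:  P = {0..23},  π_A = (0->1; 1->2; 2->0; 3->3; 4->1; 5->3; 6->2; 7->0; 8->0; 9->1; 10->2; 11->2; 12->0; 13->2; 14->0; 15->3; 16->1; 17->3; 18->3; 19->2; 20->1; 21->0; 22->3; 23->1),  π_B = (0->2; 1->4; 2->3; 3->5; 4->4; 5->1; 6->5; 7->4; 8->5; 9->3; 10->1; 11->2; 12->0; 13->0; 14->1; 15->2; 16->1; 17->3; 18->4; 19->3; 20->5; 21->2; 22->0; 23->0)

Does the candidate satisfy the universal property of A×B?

Answer: VALID PRODUCT

Work:
|A|·|B| = 4·6 = 24;  |P| = 24
Check the pairing map k ↦ (π_A(k), π_B(k)):
  0 -> (1,2)
  1 -> (2,4)
  2 -> (0,3)
  3 -> (3,5)
  4 -> (1,4)
  5 -> (3,1)
  6 -> (2,5)
  7 -> (0,4)
  8 -> (0,5)
  9 -> (1,3)
  10 -> (2,1)
  11 -> (2,2)
  12 -> (0,0)
  13 -> (2,0)
  14 -> (0,1)
  15 -> (3,2)
  16 -> (1,1)
  17 -> (3,3)
  18 -> (3,4)
  19 -> (2,3)
  20 -> (1,5)
  21 -> (0,2)
  22 -> (3,0)
  23 -> (1,0)
distinct pairs in image: 24 / 24 needed
  → bijection onto A×B; projections well-typed.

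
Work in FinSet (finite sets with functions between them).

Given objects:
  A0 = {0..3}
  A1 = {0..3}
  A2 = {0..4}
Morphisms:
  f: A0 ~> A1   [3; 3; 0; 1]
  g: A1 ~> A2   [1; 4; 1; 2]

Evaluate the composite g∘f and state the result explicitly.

Answer: [2; 2; 1; 4]

Trace:
  0 f~>3 g~>2
  1 f~>3 g~>2
  2 f~>0 g~>1
  3 f~>1 g~>4
composite: [2; 2; 1; 4]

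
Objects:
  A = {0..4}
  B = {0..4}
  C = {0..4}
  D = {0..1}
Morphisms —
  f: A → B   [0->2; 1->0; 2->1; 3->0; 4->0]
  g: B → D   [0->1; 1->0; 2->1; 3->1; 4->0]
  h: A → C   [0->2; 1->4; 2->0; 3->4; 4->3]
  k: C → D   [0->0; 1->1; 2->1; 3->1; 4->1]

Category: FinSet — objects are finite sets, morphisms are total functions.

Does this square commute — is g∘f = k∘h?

1) trace f;g:
  0 f→2 g→1
  1 f→0 g→1
  2 f→1 g→0
  3 f→0 g→1
  4 f→0 g→1
  composite₁ = [0->1; 1->1; 2->0; 3->1; 4->1]
2) trace h;k:
  0 h→2 k→1
  1 h→4 k→1
  2 h→0 k→0
  3 h→4 k→1
  4 h→3 k→1
  composite₂ = [0->1; 1->1; 2->0; 3->1; 4->1]
Equal? same morphism ✓

Answer: COMMUTES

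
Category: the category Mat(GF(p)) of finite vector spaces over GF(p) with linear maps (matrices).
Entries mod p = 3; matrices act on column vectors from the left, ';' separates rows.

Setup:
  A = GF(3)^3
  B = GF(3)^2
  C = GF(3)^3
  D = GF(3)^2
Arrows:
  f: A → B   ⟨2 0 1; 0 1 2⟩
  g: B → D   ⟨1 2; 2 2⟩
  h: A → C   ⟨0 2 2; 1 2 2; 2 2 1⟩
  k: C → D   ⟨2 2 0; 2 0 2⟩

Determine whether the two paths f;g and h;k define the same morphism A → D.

Along f;g (path 1):
  e0=[1,0,0] f→[2,0] g→[2,1]
  e1=[0,1,0] f→[0,1] g→[2,2]
  e2=[0,0,1] f→[1,2] g→[2,0]
  composite₁ = ⟨2 2 2; 1 2 0⟩
Along h;k (path 2):
  e0=[1,0,0] h→[0,1,2] k→[2,1]
  e1=[0,1,0] h→[2,2,2] k→[2,2]
  e2=[0,0,1] h→[2,2,1] k→[2,0]
  composite₂ = ⟨2 2 2; 1 2 0⟩
Equal? YES — commutes

Answer: COMMUTES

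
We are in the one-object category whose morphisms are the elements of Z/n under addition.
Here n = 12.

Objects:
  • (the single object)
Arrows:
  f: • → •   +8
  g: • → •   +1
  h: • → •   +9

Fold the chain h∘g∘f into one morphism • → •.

  0 +8≡8 +1≡9 +9≡6  (mod 12)
composite: +6

Answer: +6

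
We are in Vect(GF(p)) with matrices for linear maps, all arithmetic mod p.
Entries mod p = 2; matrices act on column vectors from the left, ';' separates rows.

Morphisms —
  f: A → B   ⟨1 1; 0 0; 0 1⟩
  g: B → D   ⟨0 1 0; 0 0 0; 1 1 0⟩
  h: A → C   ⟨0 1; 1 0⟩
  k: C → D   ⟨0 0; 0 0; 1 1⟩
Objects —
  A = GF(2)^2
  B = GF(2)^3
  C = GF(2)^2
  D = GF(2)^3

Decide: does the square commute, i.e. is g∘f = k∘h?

Answer: COMMUTES

Derivation:
Path 1 = f;g:
  e0=⟨1,0⟩ f→⟨1,0,0⟩ g→⟨0,0,1⟩
  e1=⟨0,1⟩ f→⟨1,0,1⟩ g→⟨0,0,1⟩
  ⟦path⟧₁ = ⟨0 0; 0 0; 1 1⟩
Path 2 = h;k:
  e0=⟨1,0⟩ h→⟨0,1⟩ k→⟨0,0,1⟩
  e1=⟨0,1⟩ h→⟨1,0⟩ k→⟨0,0,1⟩
  ⟦path⟧₂ = ⟨0 0; 0 0; 1 1⟩
Equal? YES — commutes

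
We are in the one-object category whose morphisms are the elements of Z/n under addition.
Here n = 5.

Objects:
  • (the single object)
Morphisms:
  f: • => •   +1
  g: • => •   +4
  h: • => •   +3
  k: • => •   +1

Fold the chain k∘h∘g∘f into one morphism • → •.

  0 +1≡1 +4≡0 +3≡3 +1≡4  (mod 5)
result: +4

Answer: +4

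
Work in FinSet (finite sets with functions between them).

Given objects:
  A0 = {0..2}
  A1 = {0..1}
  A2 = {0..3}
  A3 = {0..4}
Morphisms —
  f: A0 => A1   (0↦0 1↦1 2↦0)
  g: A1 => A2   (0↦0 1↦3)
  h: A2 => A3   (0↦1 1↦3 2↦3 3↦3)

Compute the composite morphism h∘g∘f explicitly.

Answer: (0↦1 1↦3 2↦1)

Derivation:
  0 f=>0 g=>0 h=>1
  1 f=>1 g=>3 h=>3
  2 f=>0 g=>0 h=>1
⟦path⟧: (0↦1 1↦3 2↦1)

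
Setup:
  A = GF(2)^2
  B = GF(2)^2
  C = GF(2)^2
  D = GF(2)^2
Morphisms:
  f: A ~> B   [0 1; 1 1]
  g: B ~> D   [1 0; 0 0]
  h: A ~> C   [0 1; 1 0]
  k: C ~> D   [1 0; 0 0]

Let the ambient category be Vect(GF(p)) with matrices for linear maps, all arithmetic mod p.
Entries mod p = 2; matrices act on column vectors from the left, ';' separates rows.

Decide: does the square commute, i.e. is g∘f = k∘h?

Path 1 = f;g:
  e0=⟨1,0⟩ f~>⟨0,1⟩ g~>⟨0,0⟩
  e1=⟨0,1⟩ f~>⟨1,1⟩ g~>⟨1,0⟩
  ⟦path⟧₁ = [0 1; 0 0]
Path 2 = h;k:
  e0=⟨1,0⟩ h~>⟨0,1⟩ k~>⟨0,0⟩
  e1=⟨0,1⟩ h~>⟨1,0⟩ k~>⟨1,0⟩
  ⟦path⟧₂ = [0 1; 0 0]
Equal? equal; square commutes

Answer: COMMUTES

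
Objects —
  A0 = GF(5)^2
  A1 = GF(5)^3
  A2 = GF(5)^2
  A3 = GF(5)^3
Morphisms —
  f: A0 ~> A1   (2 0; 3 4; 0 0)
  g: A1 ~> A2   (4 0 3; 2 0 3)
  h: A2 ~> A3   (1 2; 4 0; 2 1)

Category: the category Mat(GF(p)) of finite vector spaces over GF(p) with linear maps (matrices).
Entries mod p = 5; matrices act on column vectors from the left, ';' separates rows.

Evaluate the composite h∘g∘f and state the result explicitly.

Answer: (1 0; 2 0; 0 0)

Work:
  e0=[1,0] f~>[2,3,0] g~>[3,4] h~>[1,2,0]
  e1=[0,1] f~>[0,4,0] g~>[0,0] h~>[0,0,0]
composite: (1 0; 2 0; 0 0)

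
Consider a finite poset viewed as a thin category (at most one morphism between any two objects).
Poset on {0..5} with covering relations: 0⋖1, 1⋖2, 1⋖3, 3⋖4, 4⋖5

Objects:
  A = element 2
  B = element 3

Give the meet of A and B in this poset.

Common predecessors of 2,3: {0,1}
  0 ⊑ 1
  1 ⊑ 1
glb = 1

Answer: A∧B = 1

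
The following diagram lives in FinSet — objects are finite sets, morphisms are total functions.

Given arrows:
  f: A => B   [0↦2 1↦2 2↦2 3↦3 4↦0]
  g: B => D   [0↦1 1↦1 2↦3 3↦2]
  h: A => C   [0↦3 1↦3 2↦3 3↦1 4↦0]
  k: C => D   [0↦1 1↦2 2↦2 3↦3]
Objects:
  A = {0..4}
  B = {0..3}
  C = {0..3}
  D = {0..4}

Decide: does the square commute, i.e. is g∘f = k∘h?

Answer: COMMUTES

Trace:
Along f;g (path 1):
  0 f=>2 g=>3
  1 f=>2 g=>3
  2 f=>2 g=>3
  3 f=>3 g=>2
  4 f=>0 g=>1
  ⟦path⟧₁ = [0↦3 1↦3 2↦3 3↦2 4↦1]
Along h;k (path 2):
  0 h=>3 k=>3
  1 h=>3 k=>3
  2 h=>3 k=>3
  3 h=>1 k=>2
  4 h=>0 k=>1
  ⟦path⟧₂ = [0↦3 1↦3 2↦3 3↦2 4↦1]
Equal? YES — commutes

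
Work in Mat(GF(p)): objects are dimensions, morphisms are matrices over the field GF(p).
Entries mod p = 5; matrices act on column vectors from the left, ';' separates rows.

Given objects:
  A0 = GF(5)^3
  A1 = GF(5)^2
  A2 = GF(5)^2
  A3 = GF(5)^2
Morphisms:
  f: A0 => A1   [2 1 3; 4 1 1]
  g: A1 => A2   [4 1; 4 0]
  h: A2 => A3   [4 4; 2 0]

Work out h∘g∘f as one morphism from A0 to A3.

Answer: [0 1 0; 4 0 1]

Trace:
  e0=(1,0,0) f=>(2,4) g=>(2,3) h=>(0,4)
  e1=(0,1,0) f=>(1,1) g=>(0,4) h=>(1,0)
  e2=(0,0,1) f=>(3,1) g=>(3,2) h=>(0,1)
composite: [0 1 0; 4 0 1]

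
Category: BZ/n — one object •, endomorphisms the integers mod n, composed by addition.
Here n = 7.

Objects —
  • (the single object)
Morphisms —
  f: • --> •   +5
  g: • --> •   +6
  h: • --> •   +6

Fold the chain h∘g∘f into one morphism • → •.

  0 +5≡5 +6≡4 +6≡3  (mod 7)
composite: +3

Answer: +3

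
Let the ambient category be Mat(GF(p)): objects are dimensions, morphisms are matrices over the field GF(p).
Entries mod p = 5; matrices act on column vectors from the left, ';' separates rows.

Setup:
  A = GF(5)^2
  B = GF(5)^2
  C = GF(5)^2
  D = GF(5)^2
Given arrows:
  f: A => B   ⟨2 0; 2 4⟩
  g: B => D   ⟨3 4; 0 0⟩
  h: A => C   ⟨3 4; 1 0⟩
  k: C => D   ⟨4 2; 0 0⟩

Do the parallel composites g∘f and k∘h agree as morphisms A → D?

Answer: COMMUTES

Work:
Along f;g (path 1):
  e0=[1,0] f=>[2,2] g=>[4,0]
  e1=[0,1] f=>[0,4] g=>[1,0]
  ⟦path⟧₁ = ⟨4 1; 0 0⟩
Along h;k (path 2):
  e0=[1,0] h=>[3,1] k=>[4,0]
  e1=[0,1] h=>[4,0] k=>[1,0]
  ⟦path⟧₂ = ⟨4 1; 0 0⟩
Equal? equal; square commutes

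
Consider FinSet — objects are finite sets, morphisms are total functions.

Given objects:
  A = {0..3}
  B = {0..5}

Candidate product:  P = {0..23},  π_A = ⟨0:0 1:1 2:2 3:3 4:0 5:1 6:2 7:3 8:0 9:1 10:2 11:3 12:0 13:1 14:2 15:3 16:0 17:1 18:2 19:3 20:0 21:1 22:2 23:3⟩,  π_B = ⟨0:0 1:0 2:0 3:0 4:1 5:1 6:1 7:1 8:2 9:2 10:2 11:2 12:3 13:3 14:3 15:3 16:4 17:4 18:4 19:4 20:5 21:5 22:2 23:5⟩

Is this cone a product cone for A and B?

Answer: NOT A VALID PRODUCT — duplicate pair at indices 10,22

Work:
|A|·|B| = 4·6 = 24;  |P| = 24
Check the pairing map k ↦ (π_A(k), π_B(k)):
  0 : (0,0)
  1 : (1,0)
  2 : (2,0)
  3 : (3,0)
  4 : (0,1)
  5 : (1,1)
  6 : (2,1)
  7 : (3,1)
  8 : (0,2)
  9 : (1,2)
  10 : (2,2)
  11 : (3,2)
  12 : (0,3)
  13 : (1,3)
  14 : (2,3)
  15 : (3,3)
  16 : (0,4)
  17 : (1,4)
  18 : (2,4)
  19 : (3,4)
  20 : (0,5)
  21 : (1,5)
  22 : (2,2)  ✗ repeats pair of k=10
  23 : (3,5)
distinct pairs in image: 23 / 24 needed
  → (2,2) hit at k=10 and k=22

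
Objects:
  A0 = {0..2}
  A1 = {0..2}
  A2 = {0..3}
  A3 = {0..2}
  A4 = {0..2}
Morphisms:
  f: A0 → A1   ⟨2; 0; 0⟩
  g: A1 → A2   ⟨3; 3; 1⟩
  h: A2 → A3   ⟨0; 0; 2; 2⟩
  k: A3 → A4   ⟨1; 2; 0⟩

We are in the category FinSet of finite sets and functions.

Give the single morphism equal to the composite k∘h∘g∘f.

Answer: ⟨1; 0; 0⟩

Derivation:
  0 f→2 g→1 h→0 k→1
  1 f→0 g→3 h→2 k→0
  2 f→0 g→3 h→2 k→0
result: ⟨1; 0; 0⟩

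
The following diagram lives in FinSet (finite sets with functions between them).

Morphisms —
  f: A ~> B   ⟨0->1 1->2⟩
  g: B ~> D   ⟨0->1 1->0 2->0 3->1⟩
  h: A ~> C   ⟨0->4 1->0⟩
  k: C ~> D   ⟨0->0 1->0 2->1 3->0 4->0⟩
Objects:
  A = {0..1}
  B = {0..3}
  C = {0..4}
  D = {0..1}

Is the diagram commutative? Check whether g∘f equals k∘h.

Answer: COMMUTES

Trace:
Path 1 = f;g:
  0 f~>1 g~>0
  1 f~>2 g~>0
  composite₁ = ⟨0->0 1->0⟩
Path 2 = h;k:
  0 h~>4 k~>0
  1 h~>0 k~>0
  composite₂ = ⟨0->0 1->0⟩
Equal? YES — commutes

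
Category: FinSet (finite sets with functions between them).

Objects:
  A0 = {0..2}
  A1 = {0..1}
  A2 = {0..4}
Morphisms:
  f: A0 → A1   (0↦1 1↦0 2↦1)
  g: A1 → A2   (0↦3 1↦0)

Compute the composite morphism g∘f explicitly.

Answer: (0↦0 1↦3 2↦0)

Derivation:
  0 f→1 g→0
  1 f→0 g→3
  2 f→1 g→0
result: (0↦0 1↦3 2↦0)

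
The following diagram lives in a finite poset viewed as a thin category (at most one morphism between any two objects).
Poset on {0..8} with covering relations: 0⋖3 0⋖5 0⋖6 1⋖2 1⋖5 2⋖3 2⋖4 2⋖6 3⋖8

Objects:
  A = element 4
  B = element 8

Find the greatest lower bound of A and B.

Answer: A∧B = 2

Work:
Common predecessors of 4,8: {1,2}
  1 ≤ 2
  2 ≤ 2
glb = 2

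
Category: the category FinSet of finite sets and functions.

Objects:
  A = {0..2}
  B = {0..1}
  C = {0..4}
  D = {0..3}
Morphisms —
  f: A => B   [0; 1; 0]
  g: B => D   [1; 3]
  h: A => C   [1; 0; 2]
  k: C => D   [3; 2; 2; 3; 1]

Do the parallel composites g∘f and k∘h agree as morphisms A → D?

Path 1 = f;g:
  0 f=>0 g=>1
  1 f=>1 g=>3
  2 f=>0 g=>1
  ⟦path⟧₁ = [1; 3; 1]
Path 2 = h;k:
  0 h=>1 k=>2
  1 h=>0 k=>3
  2 h=>2 k=>2
  ⟦path⟧₂ = [2; 3; 2]
Equal? distinct morphisms ✗

Answer: DOES NOT COMMUTE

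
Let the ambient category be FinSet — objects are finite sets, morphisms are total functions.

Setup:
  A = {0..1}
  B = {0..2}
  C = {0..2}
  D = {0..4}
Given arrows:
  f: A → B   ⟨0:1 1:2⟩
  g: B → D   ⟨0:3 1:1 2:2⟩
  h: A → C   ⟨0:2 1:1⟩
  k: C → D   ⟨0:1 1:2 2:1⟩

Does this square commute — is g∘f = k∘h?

Answer: COMMUTES

Trace:
Path 1 = f;g:
  0 f→1 g→1
  1 f→2 g→2
  result₁ = ⟨0:1 1:2⟩
Path 2 = h;k:
  0 h→2 k→1
  1 h→1 k→2
  result₂ = ⟨0:1 1:2⟩
Equal? same morphism ✓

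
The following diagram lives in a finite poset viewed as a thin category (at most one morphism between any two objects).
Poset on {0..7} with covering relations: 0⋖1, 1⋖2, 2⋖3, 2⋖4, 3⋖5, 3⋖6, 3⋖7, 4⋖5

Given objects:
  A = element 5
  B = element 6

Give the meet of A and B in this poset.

Lower bounds of A=5 and B=6: {0,1,2,3}
  0 ≤ 3
  1 ≤ 3
  2 ≤ 3
  3 ≤ 3
glb = 3

Answer: A∧B = 3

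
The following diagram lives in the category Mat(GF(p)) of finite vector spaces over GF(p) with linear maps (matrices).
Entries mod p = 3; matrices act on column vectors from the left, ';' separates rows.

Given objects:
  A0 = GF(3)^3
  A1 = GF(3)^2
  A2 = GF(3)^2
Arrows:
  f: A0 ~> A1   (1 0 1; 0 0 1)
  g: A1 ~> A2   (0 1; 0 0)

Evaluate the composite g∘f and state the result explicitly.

  e0=(1,0,0) f~>(1,0) g~>(0,0)
  e1=(0,1,0) f~>(0,0) g~>(0,0)
  e2=(0,0,1) f~>(1,1) g~>(1,0)
result: (0 0 1; 0 0 0)

Answer: (0 0 1; 0 0 0)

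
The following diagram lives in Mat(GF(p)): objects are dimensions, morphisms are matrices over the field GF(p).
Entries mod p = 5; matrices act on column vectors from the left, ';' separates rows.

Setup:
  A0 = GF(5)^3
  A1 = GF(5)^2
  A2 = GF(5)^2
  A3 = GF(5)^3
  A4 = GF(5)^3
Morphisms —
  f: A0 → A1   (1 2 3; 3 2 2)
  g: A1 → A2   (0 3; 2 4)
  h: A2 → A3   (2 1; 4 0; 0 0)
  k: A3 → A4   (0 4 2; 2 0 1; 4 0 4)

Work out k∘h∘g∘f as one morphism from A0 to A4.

  e0=(1,0,0) f→(1,3) g→(4,4) h→(2,1,0) k→(4,4,3)
  e1=(0,1,0) f→(2,2) g→(1,2) h→(4,4,0) k→(1,3,1)
  e2=(0,0,1) f→(3,2) g→(1,4) h→(1,4,0) k→(1,2,4)
result: (4 1 1; 4 3 2; 3 1 4)

Answer: (4 1 1; 4 3 2; 3 1 4)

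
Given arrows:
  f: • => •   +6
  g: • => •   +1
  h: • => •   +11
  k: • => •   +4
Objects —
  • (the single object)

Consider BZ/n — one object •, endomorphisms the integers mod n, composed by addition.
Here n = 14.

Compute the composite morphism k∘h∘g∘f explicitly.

  0 +6≡6 +1≡7 +11≡4 +4≡8  (mod 14)
composite: +8

Answer: +8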